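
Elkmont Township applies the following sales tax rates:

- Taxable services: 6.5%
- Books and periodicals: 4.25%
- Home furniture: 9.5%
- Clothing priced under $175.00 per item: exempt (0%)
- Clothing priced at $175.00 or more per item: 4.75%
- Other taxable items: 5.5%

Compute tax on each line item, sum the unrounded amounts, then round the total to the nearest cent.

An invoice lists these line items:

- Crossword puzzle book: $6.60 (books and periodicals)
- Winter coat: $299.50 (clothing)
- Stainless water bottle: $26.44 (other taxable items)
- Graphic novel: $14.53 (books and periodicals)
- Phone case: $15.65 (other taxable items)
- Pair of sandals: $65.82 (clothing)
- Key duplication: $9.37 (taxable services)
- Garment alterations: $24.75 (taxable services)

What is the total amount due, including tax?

$482.32

Crossword puzzle book $6.60: books and periodicals → 4.25% → $0.2805
Winter coat $299.50: clothing, $175.00 or more → 4.75% → $14.22625
Stainless water bottle $26.44: other taxable items → 5.5% → $1.4542
Graphic novel $14.53: books and periodicals → 4.25% → $0.617525
Phone case $15.65: other taxable items → 5.5% → $0.86075
Pair of sandals $65.82: clothing, under $175.00 → 0% → $0.00
Key duplication $9.37: taxable services → 6.5% → $0.60905
Garment alterations $24.75: taxable services → 6.5% → $1.60875
Subtotal = $462.66; unrounded tax = $19.657025 → $19.66; total due = $482.32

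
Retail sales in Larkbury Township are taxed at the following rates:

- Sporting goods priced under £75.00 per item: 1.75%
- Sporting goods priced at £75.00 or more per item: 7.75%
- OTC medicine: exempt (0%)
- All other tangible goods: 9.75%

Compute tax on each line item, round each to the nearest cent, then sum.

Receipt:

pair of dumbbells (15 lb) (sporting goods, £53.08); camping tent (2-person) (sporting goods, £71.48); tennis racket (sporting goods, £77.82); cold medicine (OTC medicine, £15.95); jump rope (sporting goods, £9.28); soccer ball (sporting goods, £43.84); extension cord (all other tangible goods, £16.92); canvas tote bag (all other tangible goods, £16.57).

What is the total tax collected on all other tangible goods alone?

£3.27

Extension cord £16.92: all other tangible goods → 9.75% → £1.65
Canvas tote bag £16.57: all other tangible goods → 9.75% → £1.62
Tax on all other tangible goods = £1.65 + £1.62 = £3.27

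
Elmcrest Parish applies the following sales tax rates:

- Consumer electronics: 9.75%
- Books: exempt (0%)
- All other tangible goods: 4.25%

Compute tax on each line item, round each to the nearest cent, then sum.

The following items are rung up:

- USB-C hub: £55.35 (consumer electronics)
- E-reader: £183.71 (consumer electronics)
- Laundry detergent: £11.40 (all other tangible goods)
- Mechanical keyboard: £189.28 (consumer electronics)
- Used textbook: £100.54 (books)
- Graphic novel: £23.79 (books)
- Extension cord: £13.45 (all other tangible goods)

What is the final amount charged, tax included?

£620.33

USB-C hub £55.35: consumer electronics → 9.75% → £5.40
E-reader £183.71: consumer electronics → 9.75% → £17.91
Laundry detergent £11.40: all other tangible goods → 4.25% → £0.48
Mechanical keyboard £189.28: consumer electronics → 9.75% → £18.45
Used textbook £100.54: books → 0% → £0.00
Graphic novel £23.79: books → 0% → £0.00
Extension cord £13.45: all other tangible goods → 4.25% → £0.57
Subtotal = £577.52; tax = £42.81; total due = £620.33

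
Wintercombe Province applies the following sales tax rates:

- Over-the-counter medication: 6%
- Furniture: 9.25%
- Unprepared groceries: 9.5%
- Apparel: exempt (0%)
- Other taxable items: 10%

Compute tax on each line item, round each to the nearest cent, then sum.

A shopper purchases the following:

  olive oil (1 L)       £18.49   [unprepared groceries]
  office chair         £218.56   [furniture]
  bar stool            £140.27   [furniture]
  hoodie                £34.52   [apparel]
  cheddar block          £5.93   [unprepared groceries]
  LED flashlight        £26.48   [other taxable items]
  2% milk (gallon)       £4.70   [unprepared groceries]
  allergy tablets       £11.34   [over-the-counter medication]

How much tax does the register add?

£39.29

Olive oil (1 L) £18.49: unprepared groceries → 9.5% → £1.76
Office chair £218.56: furniture → 9.25% → £20.22
Bar stool £140.27: furniture → 9.25% → £12.97
Hoodie £34.52: apparel → 0% → £0.00
Cheddar block £5.93: unprepared groceries → 9.5% → £0.56
LED flashlight £26.48: other taxable items → 10% → £2.65
2% milk (gallon) £4.70: unprepared groceries → 9.5% → £0.45
Allergy tablets £11.34: over-the-counter medication → 6% → £0.68
Total tax = £1.76 + £20.22 + £12.97 + £0.56 + £2.65 + £0.45 + £0.68 = £39.29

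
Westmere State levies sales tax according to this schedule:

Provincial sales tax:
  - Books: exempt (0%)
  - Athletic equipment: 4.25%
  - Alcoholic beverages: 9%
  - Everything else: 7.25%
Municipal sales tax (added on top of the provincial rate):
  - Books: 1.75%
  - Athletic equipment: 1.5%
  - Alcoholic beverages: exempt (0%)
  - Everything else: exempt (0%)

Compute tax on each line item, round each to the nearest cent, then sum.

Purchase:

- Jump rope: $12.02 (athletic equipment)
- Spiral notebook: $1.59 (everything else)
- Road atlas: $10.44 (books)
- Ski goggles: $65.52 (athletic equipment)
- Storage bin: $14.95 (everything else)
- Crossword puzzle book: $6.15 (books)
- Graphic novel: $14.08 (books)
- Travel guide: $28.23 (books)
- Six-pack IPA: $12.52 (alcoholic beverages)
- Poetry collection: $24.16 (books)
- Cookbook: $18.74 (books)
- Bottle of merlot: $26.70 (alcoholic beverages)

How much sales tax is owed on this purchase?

Jump rope $12.02: athletic equipment → 4.25% + 1.5% municipal = 5.75% → $0.69
Spiral notebook $1.59: everything else → 7.25% + 0% municipal = 7.25% → $0.12
Road atlas $10.44: books → 0% + 1.75% municipal = 1.75% → $0.18
Ski goggles $65.52: athletic equipment → 4.25% + 1.5% municipal = 5.75% → $3.77
Storage bin $14.95: everything else → 7.25% + 0% municipal = 7.25% → $1.08
Crossword puzzle book $6.15: books → 0% + 1.75% municipal = 1.75% → $0.11
Graphic novel $14.08: books → 0% + 1.75% municipal = 1.75% → $0.25
Travel guide $28.23: books → 0% + 1.75% municipal = 1.75% → $0.49
Six-pack IPA $12.52: alcoholic beverages → 9% + 0% municipal = 9% → $1.13
Poetry collection $24.16: books → 0% + 1.75% municipal = 1.75% → $0.42
Cookbook $18.74: books → 0% + 1.75% municipal = 1.75% → $0.33
Bottle of merlot $26.70: alcoholic beverages → 9% + 0% municipal = 9% → $2.40
Total tax = $0.69 + $0.12 + $0.18 + $3.77 + $1.08 + $0.11 + $0.25 + $0.49 + $1.13 + $0.42 + $0.33 + $2.40 = $10.97

$10.97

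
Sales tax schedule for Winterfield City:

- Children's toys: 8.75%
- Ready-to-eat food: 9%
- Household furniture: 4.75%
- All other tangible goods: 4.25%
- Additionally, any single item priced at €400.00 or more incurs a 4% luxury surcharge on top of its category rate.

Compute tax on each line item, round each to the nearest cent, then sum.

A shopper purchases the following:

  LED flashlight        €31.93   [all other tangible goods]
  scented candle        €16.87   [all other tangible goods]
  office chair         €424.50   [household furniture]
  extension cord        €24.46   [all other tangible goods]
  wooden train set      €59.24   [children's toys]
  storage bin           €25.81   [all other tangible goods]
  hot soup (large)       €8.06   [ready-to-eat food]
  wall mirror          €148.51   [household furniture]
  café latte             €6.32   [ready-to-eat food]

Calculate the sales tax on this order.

€54.89

LED flashlight €31.93: all other tangible goods → 4.25% → €1.36
Scented candle €16.87: all other tangible goods → 4.25% → €0.72
Office chair €424.50: household furniture → 4.75% + 4% surcharge = 8.75% → €37.14
Extension cord €24.46: all other tangible goods → 4.25% → €1.04
Wooden train set €59.24: children's toys → 8.75% → €5.18
Storage bin €25.81: all other tangible goods → 4.25% → €1.10
Hot soup (large) €8.06: ready-to-eat food → 9% → €0.73
Wall mirror €148.51: household furniture → 4.75% → €7.05
Café latte €6.32: ready-to-eat food → 9% → €0.57
Total tax = €1.36 + €0.72 + €37.14 + €1.04 + €5.18 + €1.10 + €0.73 + €7.05 + €0.57 = €54.89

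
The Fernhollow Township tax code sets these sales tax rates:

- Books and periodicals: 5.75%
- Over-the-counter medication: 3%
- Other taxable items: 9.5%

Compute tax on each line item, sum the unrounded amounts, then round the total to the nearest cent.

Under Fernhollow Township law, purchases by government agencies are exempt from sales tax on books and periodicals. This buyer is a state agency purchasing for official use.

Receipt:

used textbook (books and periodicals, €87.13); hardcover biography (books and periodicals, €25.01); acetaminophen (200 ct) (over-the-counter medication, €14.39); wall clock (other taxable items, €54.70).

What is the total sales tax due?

€5.63

Used textbook €87.13: books and periodicals, buyer-exempt → 0% → €0.00
Hardcover biography €25.01: books and periodicals, buyer-exempt → 0% → €0.00
Acetaminophen (200 ct) €14.39: over-the-counter medication → 3% → €0.4317
Wall clock €54.70: other taxable items → 9.5% → €5.1965
Unrounded tax sum = €5.6282 → €5.63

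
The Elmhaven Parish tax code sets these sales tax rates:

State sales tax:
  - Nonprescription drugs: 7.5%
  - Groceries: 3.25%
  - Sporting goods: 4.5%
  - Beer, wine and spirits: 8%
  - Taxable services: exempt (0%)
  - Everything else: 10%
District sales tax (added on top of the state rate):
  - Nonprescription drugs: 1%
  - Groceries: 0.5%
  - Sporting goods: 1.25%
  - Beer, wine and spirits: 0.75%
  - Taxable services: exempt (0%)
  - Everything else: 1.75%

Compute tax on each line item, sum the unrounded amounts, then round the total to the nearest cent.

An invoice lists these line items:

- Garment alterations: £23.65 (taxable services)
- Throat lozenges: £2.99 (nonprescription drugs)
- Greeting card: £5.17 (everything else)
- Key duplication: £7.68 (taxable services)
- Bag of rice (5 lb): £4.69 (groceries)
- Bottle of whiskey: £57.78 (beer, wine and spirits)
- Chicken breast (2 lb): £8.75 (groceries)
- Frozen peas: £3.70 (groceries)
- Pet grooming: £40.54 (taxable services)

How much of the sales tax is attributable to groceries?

£0.64

Bag of rice (5 lb) £4.69: groceries → 3.25% + 0.5% district = 3.75% → £0.175875
Chicken breast (2 lb) £8.75: groceries → 3.25% + 0.5% district = 3.75% → £0.328125
Frozen peas £3.70: groceries → 3.25% + 0.5% district = 3.75% → £0.13875
Tax on groceries: unrounded sum = £0.64275 → £0.64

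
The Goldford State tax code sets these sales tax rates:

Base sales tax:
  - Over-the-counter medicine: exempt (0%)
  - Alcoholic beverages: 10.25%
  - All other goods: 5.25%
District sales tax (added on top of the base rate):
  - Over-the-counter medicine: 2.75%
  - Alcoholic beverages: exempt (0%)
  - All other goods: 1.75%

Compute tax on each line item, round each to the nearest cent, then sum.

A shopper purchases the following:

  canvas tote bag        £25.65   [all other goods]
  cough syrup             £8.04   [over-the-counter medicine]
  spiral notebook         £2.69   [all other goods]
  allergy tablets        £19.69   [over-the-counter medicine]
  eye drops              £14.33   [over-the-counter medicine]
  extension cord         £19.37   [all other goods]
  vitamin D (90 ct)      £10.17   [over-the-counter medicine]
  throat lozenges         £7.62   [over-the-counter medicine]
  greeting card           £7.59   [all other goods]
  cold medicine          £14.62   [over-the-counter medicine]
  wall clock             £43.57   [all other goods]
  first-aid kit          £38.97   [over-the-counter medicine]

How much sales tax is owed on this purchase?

£10.04

Canvas tote bag £25.65: all other goods → 5.25% + 1.75% district = 7% → £1.80
Cough syrup £8.04: over-the-counter medicine → 0% + 2.75% district = 2.75% → £0.22
Spiral notebook £2.69: all other goods → 5.25% + 1.75% district = 7% → £0.19
Allergy tablets £19.69: over-the-counter medicine → 0% + 2.75% district = 2.75% → £0.54
Eye drops £14.33: over-the-counter medicine → 0% + 2.75% district = 2.75% → £0.39
Extension cord £19.37: all other goods → 5.25% + 1.75% district = 7% → £1.36
Vitamin D (90 ct) £10.17: over-the-counter medicine → 0% + 2.75% district = 2.75% → £0.28
Throat lozenges £7.62: over-the-counter medicine → 0% + 2.75% district = 2.75% → £0.21
Greeting card £7.59: all other goods → 5.25% + 1.75% district = 7% → £0.53
Cold medicine £14.62: over-the-counter medicine → 0% + 2.75% district = 2.75% → £0.40
Wall clock £43.57: all other goods → 5.25% + 1.75% district = 7% → £3.05
First-aid kit £38.97: over-the-counter medicine → 0% + 2.75% district = 2.75% → £1.07
Total tax = £1.80 + £0.22 + £0.19 + £0.54 + £0.39 + £1.36 + £0.28 + £0.21 + £0.53 + £0.40 + £3.05 + £1.07 = £10.04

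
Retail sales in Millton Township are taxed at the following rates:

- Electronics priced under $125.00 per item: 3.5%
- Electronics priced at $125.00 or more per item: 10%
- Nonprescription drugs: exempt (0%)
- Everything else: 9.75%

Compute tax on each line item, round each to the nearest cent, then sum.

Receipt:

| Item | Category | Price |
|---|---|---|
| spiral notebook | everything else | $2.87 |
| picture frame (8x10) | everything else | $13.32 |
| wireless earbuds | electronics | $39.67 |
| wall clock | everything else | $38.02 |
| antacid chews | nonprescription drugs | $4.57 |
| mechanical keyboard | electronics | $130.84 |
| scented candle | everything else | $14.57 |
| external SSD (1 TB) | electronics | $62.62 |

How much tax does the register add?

Spiral notebook $2.87: everything else → 9.75% → $0.28
Picture frame (8x10) $13.32: everything else → 9.75% → $1.30
Wireless earbuds $39.67: electronics, under $125.00 → 3.5% → $1.39
Wall clock $38.02: everything else → 9.75% → $3.71
Antacid chews $4.57: nonprescription drugs → 0% → $0.00
Mechanical keyboard $130.84: electronics, $125.00 or more → 10% → $13.08
Scented candle $14.57: everything else → 9.75% → $1.42
External SSD (1 TB) $62.62: electronics, under $125.00 → 3.5% → $2.19
Total tax = $0.28 + $1.30 + $1.39 + $3.71 + $13.08 + $1.42 + $2.19 = $23.37

$23.37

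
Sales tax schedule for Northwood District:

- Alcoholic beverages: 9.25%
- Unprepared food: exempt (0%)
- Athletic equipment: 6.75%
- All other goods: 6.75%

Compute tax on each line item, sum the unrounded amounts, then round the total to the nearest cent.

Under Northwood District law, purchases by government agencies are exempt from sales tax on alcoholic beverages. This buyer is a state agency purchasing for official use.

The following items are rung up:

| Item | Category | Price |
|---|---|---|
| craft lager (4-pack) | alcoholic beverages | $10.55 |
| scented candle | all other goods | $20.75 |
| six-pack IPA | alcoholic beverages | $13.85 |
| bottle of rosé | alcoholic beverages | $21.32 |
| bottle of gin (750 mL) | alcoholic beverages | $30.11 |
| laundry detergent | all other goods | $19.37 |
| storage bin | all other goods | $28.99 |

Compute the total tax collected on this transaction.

Craft lager (4-pack) $10.55: alcoholic beverages, buyer-exempt → 0% → $0.00
Scented candle $20.75: all other goods → 6.75% → $1.400625
Six-pack IPA $13.85: alcoholic beverages, buyer-exempt → 0% → $0.00
Bottle of rosé $21.32: alcoholic beverages, buyer-exempt → 0% → $0.00
Bottle of gin (750 mL) $30.11: alcoholic beverages, buyer-exempt → 0% → $0.00
Laundry detergent $19.37: all other goods → 6.75% → $1.307475
Storage bin $28.99: all other goods → 6.75% → $1.956825
Unrounded tax sum = $4.664925 → $4.66

$4.66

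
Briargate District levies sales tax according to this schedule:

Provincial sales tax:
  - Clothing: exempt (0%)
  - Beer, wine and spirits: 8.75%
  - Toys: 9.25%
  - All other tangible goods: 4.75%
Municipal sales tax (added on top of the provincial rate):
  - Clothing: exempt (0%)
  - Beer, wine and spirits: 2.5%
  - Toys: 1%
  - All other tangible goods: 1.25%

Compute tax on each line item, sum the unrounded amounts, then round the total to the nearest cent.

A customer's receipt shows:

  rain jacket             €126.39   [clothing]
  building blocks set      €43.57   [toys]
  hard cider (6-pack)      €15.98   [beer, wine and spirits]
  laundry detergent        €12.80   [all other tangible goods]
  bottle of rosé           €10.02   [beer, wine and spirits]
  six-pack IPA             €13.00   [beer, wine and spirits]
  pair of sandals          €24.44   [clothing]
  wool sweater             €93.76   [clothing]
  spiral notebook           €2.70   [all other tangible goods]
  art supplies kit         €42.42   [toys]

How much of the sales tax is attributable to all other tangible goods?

€0.93

Laundry detergent €12.80: all other tangible goods → 4.75% + 1.25% municipal = 6% → €0.768
Spiral notebook €2.70: all other tangible goods → 4.75% + 1.25% municipal = 6% → €0.162
Tax on all other tangible goods: unrounded sum = €0.93 → €0.93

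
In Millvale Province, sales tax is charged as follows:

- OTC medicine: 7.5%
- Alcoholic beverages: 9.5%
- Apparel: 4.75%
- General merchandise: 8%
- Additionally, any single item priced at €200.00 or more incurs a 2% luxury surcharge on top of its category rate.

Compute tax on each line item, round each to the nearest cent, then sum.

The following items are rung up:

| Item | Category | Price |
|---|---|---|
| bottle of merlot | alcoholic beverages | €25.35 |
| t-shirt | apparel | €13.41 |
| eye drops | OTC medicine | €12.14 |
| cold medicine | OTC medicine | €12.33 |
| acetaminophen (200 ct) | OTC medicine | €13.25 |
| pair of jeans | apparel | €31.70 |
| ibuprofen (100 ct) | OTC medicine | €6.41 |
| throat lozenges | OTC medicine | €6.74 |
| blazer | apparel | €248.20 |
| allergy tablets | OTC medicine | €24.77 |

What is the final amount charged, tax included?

€421.28

Bottle of merlot €25.35: alcoholic beverages → 9.5% → €2.41
T-shirt €13.41: apparel → 4.75% → €0.64
Eye drops €12.14: OTC medicine → 7.5% → €0.91
Cold medicine €12.33: OTC medicine → 7.5% → €0.92
Acetaminophen (200 ct) €13.25: OTC medicine → 7.5% → €0.99
Pair of jeans €31.70: apparel → 4.75% → €1.51
Ibuprofen (100 ct) €6.41: OTC medicine → 7.5% → €0.48
Throat lozenges €6.74: OTC medicine → 7.5% → €0.51
Blazer €248.20: apparel → 4.75% + 2% surcharge = 6.75% → €16.75
Allergy tablets €24.77: OTC medicine → 7.5% → €1.86
Subtotal = €394.30; tax = €26.98; total due = €421.28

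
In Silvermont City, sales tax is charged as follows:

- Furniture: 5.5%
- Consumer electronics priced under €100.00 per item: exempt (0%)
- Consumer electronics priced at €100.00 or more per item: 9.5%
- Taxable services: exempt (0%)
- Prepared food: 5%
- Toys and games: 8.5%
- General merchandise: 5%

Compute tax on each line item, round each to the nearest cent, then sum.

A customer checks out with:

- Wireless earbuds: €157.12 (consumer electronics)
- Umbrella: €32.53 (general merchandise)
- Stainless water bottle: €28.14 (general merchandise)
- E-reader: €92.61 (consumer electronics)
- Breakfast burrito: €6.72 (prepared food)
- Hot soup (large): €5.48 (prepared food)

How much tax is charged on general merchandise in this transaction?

€3.04

Umbrella €32.53: general merchandise → 5% → €1.63
Stainless water bottle €28.14: general merchandise → 5% → €1.41
Tax on general merchandise = €1.63 + €1.41 = €3.04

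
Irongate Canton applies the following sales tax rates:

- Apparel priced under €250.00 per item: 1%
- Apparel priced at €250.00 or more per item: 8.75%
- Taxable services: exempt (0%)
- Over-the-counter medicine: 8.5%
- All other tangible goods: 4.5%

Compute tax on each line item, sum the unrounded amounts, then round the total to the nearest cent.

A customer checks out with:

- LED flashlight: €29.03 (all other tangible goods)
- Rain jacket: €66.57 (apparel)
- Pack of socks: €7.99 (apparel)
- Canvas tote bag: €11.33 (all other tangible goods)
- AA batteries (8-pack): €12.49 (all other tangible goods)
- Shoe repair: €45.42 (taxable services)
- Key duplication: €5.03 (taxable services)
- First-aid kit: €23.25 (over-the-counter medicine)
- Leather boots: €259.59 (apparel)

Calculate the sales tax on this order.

€27.81

LED flashlight €29.03: all other tangible goods → 4.5% → €1.30635
Rain jacket €66.57: apparel, under €250.00 → 1% → €0.6657
Pack of socks €7.99: apparel, under €250.00 → 1% → €0.0799
Canvas tote bag €11.33: all other tangible goods → 4.5% → €0.50985
AA batteries (8-pack) €12.49: all other tangible goods → 4.5% → €0.56205
Shoe repair €45.42: taxable services → 0% → €0.00
Key duplication €5.03: taxable services → 0% → €0.00
First-aid kit €23.25: over-the-counter medicine → 8.5% → €1.97625
Leather boots €259.59: apparel, €250.00 or more → 8.75% → €22.714125
Unrounded tax sum = €27.814225 → €27.81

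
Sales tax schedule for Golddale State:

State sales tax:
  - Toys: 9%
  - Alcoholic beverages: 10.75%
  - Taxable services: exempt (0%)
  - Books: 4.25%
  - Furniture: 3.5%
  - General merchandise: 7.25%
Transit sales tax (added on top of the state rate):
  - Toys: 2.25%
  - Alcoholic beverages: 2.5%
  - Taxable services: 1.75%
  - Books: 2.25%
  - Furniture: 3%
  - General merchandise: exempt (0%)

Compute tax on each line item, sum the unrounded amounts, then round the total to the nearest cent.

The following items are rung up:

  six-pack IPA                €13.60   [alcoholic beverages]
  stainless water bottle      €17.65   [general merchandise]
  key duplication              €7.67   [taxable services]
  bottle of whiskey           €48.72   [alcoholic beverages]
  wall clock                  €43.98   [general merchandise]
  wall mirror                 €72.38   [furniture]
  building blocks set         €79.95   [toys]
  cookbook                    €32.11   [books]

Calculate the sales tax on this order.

Six-pack IPA €13.60: alcoholic beverages → 10.75% + 2.5% transit = 13.25% → €1.802
Stainless water bottle €17.65: general merchandise → 7.25% + 0% transit = 7.25% → €1.279625
Key duplication €7.67: taxable services → 0% + 1.75% transit = 1.75% → €0.134225
Bottle of whiskey €48.72: alcoholic beverages → 10.75% + 2.5% transit = 13.25% → €6.4554
Wall clock €43.98: general merchandise → 7.25% + 0% transit = 7.25% → €3.18855
Wall mirror €72.38: furniture → 3.5% + 3% transit = 6.5% → €4.7047
Building blocks set €79.95: toys → 9% + 2.25% transit = 11.25% → €8.994375
Cookbook €32.11: books → 4.25% + 2.25% transit = 6.5% → €2.08715
Unrounded tax sum = €28.646025 → €28.65

€28.65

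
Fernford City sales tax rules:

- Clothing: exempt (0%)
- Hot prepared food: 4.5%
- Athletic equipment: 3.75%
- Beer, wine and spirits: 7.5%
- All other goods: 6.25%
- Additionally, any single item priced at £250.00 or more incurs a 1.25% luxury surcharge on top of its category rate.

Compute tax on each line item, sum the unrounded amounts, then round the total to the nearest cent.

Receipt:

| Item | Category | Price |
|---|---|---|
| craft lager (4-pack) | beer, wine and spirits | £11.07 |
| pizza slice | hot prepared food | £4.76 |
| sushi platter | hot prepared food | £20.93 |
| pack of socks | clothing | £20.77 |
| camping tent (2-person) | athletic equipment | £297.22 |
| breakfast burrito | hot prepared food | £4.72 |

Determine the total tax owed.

£17.06

Craft lager (4-pack) £11.07: beer, wine and spirits → 7.5% → £0.83025
Pizza slice £4.76: hot prepared food → 4.5% → £0.2142
Sushi platter £20.93: hot prepared food → 4.5% → £0.94185
Pack of socks £20.77: clothing → 0% → £0.00
Camping tent (2-person) £297.22: athletic equipment → 3.75% + 1.25% surcharge = 5% → £14.861
Breakfast burrito £4.72: hot prepared food → 4.5% → £0.2124
Unrounded tax sum = £17.0597 → £17.06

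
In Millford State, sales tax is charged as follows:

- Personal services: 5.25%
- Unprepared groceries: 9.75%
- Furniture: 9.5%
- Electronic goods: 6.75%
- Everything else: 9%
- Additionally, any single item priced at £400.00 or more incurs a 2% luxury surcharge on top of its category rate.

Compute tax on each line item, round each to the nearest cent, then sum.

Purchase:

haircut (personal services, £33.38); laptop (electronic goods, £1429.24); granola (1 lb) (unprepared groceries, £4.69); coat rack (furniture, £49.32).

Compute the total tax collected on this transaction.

£131.96

Haircut £33.38: personal services → 5.25% → £1.75
Laptop £1429.24: electronic goods → 6.75% + 2% surcharge = 8.75% → £125.06
Granola (1 lb) £4.69: unprepared groceries → 9.75% → £0.46
Coat rack £49.32: furniture → 9.5% → £4.69
Total tax = £1.75 + £125.06 + £0.46 + £4.69 = £131.96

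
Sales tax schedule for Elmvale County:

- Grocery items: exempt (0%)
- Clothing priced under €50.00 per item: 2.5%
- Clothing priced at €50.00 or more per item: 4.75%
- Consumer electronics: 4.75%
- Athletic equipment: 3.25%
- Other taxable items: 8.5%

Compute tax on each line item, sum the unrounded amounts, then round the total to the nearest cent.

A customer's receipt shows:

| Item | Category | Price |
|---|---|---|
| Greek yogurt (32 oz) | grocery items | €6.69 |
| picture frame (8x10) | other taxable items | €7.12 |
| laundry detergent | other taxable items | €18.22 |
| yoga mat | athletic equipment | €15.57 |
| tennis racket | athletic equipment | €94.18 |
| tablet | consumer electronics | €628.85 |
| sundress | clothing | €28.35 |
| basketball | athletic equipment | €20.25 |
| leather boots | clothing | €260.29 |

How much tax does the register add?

€49.32

Greek yogurt (32 oz) €6.69: grocery items → 0% → €0.00
Picture frame (8x10) €7.12: other taxable items → 8.5% → €0.6052
Laundry detergent €18.22: other taxable items → 8.5% → €1.5487
Yoga mat €15.57: athletic equipment → 3.25% → €0.506025
Tennis racket €94.18: athletic equipment → 3.25% → €3.06085
Tablet €628.85: consumer electronics → 4.75% → €29.870375
Sundress €28.35: clothing, under €50.00 → 2.5% → €0.70875
Basketball €20.25: athletic equipment → 3.25% → €0.658125
Leather boots €260.29: clothing, €50.00 or more → 4.75% → €12.363775
Unrounded tax sum = €49.3218 → €49.32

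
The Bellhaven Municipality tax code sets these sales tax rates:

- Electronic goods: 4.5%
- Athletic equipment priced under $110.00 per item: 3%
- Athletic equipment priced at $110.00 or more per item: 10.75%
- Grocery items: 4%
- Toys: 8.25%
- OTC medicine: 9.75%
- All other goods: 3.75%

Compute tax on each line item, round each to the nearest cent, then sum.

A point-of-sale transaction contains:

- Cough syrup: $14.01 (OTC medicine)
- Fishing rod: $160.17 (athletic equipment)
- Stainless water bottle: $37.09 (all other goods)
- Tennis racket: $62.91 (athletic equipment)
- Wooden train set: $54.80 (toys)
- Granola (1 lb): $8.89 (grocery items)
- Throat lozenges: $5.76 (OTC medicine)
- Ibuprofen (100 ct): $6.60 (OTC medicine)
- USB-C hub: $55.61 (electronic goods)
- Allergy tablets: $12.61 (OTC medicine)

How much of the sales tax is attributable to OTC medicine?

$3.80

Cough syrup $14.01: OTC medicine → 9.75% → $1.37
Throat lozenges $5.76: OTC medicine → 9.75% → $0.56
Ibuprofen (100 ct) $6.60: OTC medicine → 9.75% → $0.64
Allergy tablets $12.61: OTC medicine → 9.75% → $1.23
Tax on OTC medicine = $1.37 + $0.56 + $0.64 + $1.23 = $3.80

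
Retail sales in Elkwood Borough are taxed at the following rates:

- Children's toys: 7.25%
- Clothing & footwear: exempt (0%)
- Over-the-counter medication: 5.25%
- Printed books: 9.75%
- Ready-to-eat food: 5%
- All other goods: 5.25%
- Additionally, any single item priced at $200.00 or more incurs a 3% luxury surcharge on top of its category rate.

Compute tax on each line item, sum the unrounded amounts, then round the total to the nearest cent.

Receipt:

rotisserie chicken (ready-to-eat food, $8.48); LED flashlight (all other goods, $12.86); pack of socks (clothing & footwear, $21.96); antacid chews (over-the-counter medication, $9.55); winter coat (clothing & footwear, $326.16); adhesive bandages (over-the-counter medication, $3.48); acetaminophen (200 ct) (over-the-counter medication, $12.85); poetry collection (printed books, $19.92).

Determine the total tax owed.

$14.18

Rotisserie chicken $8.48: ready-to-eat food → 5% → $0.424
LED flashlight $12.86: all other goods → 5.25% → $0.67515
Pack of socks $21.96: clothing & footwear → 0% → $0.00
Antacid chews $9.55: over-the-counter medication → 5.25% → $0.501375
Winter coat $326.16: clothing & footwear → 0% + 3% surcharge = 3% → $9.7848
Adhesive bandages $3.48: over-the-counter medication → 5.25% → $0.1827
Acetaminophen (200 ct) $12.85: over-the-counter medication → 5.25% → $0.674625
Poetry collection $19.92: printed books → 9.75% → $1.9422
Unrounded tax sum = $14.18485 → $14.18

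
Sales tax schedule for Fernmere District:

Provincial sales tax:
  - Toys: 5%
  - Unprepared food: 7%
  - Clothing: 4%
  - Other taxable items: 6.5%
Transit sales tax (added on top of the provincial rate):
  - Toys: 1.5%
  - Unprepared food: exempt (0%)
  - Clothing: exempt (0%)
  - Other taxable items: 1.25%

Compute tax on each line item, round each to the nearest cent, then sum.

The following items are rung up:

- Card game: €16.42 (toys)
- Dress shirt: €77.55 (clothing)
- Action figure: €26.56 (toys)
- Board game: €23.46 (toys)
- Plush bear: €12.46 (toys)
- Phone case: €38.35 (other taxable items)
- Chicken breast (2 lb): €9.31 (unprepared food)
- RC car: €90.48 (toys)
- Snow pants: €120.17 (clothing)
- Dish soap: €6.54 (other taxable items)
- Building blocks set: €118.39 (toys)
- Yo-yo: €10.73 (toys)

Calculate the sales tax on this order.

Card game €16.42: toys → 5% + 1.5% transit = 6.5% → €1.07
Dress shirt €77.55: clothing → 4% + 0% transit = 4% → €3.10
Action figure €26.56: toys → 5% + 1.5% transit = 6.5% → €1.73
Board game €23.46: toys → 5% + 1.5% transit = 6.5% → €1.52
Plush bear €12.46: toys → 5% + 1.5% transit = 6.5% → €0.81
Phone case €38.35: other taxable items → 6.5% + 1.25% transit = 7.75% → €2.97
Chicken breast (2 lb) €9.31: unprepared food → 7% + 0% transit = 7% → €0.65
RC car €90.48: toys → 5% + 1.5% transit = 6.5% → €5.88
Snow pants €120.17: clothing → 4% + 0% transit = 4% → €4.81
Dish soap €6.54: other taxable items → 6.5% + 1.25% transit = 7.75% → €0.51
Building blocks set €118.39: toys → 5% + 1.5% transit = 6.5% → €7.70
Yo-yo €10.73: toys → 5% + 1.5% transit = 6.5% → €0.70
Total tax = €1.07 + €3.10 + €1.73 + €1.52 + €0.81 + €2.97 + €0.65 + €5.88 + €4.81 + €0.51 + €7.70 + €0.70 = €31.45

€31.45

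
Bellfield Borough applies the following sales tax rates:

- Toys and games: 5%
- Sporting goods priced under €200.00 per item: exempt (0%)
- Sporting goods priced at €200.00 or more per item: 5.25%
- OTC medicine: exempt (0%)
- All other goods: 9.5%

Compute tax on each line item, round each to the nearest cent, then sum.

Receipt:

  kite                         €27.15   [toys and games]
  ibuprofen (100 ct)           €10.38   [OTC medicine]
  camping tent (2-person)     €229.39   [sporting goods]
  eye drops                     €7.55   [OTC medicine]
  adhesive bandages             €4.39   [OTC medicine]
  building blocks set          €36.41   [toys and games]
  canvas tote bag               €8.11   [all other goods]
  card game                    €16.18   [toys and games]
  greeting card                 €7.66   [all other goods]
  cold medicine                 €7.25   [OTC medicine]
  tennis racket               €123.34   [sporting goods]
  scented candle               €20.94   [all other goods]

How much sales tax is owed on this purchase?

€19.52

Kite €27.15: toys and games → 5% → €1.36
Ibuprofen (100 ct) €10.38: OTC medicine → 0% → €0.00
Camping tent (2-person) €229.39: sporting goods, €200.00 or more → 5.25% → €12.04
Eye drops €7.55: OTC medicine → 0% → €0.00
Adhesive bandages €4.39: OTC medicine → 0% → €0.00
Building blocks set €36.41: toys and games → 5% → €1.82
Canvas tote bag €8.11: all other goods → 9.5% → €0.77
Card game €16.18: toys and games → 5% → €0.81
Greeting card €7.66: all other goods → 9.5% → €0.73
Cold medicine €7.25: OTC medicine → 0% → €0.00
Tennis racket €123.34: sporting goods, under €200.00 → 0% → €0.00
Scented candle €20.94: all other goods → 9.5% → €1.99
Total tax = €1.36 + €12.04 + €1.82 + €0.77 + €0.81 + €0.73 + €1.99 = €19.52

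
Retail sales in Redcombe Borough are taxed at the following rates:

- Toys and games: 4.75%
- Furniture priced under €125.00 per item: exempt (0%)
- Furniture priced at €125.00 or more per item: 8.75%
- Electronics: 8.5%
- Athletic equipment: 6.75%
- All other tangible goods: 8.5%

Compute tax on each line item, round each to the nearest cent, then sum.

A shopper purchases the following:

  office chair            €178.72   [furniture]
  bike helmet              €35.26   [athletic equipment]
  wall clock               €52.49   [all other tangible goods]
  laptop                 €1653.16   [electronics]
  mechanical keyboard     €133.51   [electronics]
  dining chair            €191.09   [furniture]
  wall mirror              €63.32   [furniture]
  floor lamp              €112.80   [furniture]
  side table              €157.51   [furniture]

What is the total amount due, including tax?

€2782.71

Office chair €178.72: furniture, €125.00 or more → 8.75% → €15.64
Bike helmet €35.26: athletic equipment → 6.75% → €2.38
Wall clock €52.49: all other tangible goods → 8.5% → €4.46
Laptop €1653.16: electronics → 8.5% → €140.52
Mechanical keyboard €133.51: electronics → 8.5% → €11.35
Dining chair €191.09: furniture, €125.00 or more → 8.75% → €16.72
Wall mirror €63.32: furniture, under €125.00 → 0% → €0.00
Floor lamp €112.80: furniture, under €125.00 → 0% → €0.00
Side table €157.51: furniture, €125.00 or more → 8.75% → €13.78
Subtotal = €2577.86; tax = €204.85; total due = €2782.71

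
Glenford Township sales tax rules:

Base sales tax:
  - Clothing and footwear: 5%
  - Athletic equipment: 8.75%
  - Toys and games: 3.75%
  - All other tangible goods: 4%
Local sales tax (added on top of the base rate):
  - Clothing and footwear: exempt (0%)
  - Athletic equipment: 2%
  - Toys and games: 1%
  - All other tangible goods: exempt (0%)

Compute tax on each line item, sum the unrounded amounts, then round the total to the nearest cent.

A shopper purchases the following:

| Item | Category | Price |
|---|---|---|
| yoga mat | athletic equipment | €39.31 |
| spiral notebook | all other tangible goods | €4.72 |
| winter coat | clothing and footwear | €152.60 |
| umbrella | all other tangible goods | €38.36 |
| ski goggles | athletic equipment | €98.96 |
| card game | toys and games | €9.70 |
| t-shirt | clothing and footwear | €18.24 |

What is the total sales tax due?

Yoga mat €39.31: athletic equipment → 8.75% + 2% local = 10.75% → €4.225825
Spiral notebook €4.72: all other tangible goods → 4% + 0% local = 4% → €0.1888
Winter coat €152.60: clothing and footwear → 5% + 0% local = 5% → €7.63
Umbrella €38.36: all other tangible goods → 4% + 0% local = 4% → €1.5344
Ski goggles €98.96: athletic equipment → 8.75% + 2% local = 10.75% → €10.6382
Card game €9.70: toys and games → 3.75% + 1% local = 4.75% → €0.46075
T-shirt €18.24: clothing and footwear → 5% + 0% local = 5% → €0.912
Unrounded tax sum = €25.589975 → €25.59

€25.59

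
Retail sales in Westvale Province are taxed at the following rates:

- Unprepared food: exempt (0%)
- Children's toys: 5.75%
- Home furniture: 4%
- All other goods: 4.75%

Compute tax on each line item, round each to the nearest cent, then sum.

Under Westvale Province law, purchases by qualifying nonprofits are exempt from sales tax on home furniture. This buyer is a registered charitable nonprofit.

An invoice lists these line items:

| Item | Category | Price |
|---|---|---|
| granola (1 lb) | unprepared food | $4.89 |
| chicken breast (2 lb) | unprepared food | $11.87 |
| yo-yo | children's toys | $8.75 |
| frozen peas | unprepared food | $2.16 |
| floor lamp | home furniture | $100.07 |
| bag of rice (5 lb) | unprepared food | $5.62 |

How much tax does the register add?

$0.50

Granola (1 lb) $4.89: unprepared food → 0% → $0.00
Chicken breast (2 lb) $11.87: unprepared food → 0% → $0.00
Yo-yo $8.75: children's toys → 5.75% → $0.50
Frozen peas $2.16: unprepared food → 0% → $0.00
Floor lamp $100.07: home furniture, buyer-exempt → 0% → $0.00
Bag of rice (5 lb) $5.62: unprepared food → 0% → $0.00
Total tax = $0.50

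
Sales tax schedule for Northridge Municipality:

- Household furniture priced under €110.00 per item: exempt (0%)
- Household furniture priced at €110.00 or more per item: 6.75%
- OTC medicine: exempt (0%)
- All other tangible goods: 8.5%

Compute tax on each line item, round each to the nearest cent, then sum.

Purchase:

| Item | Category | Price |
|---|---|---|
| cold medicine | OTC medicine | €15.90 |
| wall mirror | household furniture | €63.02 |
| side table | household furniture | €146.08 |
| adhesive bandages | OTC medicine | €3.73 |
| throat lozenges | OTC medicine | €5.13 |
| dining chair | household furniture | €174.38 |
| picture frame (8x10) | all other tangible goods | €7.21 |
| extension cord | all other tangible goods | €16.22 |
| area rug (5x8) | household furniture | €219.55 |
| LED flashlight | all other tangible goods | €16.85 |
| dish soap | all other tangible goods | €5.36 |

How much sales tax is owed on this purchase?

Cold medicine €15.90: OTC medicine → 0% → €0.00
Wall mirror €63.02: household furniture, under €110.00 → 0% → €0.00
Side table €146.08: household furniture, €110.00 or more → 6.75% → €9.86
Adhesive bandages €3.73: OTC medicine → 0% → €0.00
Throat lozenges €5.13: OTC medicine → 0% → €0.00
Dining chair €174.38: household furniture, €110.00 or more → 6.75% → €11.77
Picture frame (8x10) €7.21: all other tangible goods → 8.5% → €0.61
Extension cord €16.22: all other tangible goods → 8.5% → €1.38
Area rug (5x8) €219.55: household furniture, €110.00 or more → 6.75% → €14.82
LED flashlight €16.85: all other tangible goods → 8.5% → €1.43
Dish soap €5.36: all other tangible goods → 8.5% → €0.46
Total tax = €9.86 + €11.77 + €0.61 + €1.38 + €14.82 + €1.43 + €0.46 = €40.33

€40.33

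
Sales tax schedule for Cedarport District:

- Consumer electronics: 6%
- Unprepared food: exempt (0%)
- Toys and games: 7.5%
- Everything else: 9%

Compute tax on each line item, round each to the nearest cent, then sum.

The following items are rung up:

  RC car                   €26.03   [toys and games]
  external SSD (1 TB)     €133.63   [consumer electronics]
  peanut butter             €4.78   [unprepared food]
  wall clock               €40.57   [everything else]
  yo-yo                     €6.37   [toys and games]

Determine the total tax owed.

€14.10

RC car €26.03: toys and games → 7.5% → €1.95
External SSD (1 TB) €133.63: consumer electronics → 6% → €8.02
Peanut butter €4.78: unprepared food → 0% → €0.00
Wall clock €40.57: everything else → 9% → €3.65
Yo-yo €6.37: toys and games → 7.5% → €0.48
Total tax = €1.95 + €8.02 + €3.65 + €0.48 = €14.10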